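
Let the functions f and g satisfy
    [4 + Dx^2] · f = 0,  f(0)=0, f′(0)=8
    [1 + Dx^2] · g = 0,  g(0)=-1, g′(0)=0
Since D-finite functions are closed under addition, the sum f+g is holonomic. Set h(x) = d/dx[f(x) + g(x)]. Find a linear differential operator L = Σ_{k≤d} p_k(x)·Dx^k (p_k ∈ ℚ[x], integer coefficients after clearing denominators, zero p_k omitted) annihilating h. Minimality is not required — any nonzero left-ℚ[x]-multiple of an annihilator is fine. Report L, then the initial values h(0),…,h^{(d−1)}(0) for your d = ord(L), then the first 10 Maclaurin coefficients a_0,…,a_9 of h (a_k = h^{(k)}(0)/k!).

L = 4 + 5·Dx^2 + Dx^4  (order 4).
h: a_k = 8, 1, -16, -1/6, 16/3, 1/120, -32/45, -1/5040, 16/315, 1/362880, …
ICs: h(0) = 8, h′(0) = 1, h′′(0) = -32, h′′′(0) = -1.

f: a_k = 0, 8, 0, -16/3, 0, 16/15, 0, -32/315, 0, 16/2835, …
g: a_k = -1, 0, 1/2, 0, -1/24, 0, 1/720, 0, -1/40320, 0, …
f+g: L₀ = lclm(L_f,L_g), ord ≤ 2+2.
Differentiate: ansatz ord ≤ ord L₀ ⇒ L.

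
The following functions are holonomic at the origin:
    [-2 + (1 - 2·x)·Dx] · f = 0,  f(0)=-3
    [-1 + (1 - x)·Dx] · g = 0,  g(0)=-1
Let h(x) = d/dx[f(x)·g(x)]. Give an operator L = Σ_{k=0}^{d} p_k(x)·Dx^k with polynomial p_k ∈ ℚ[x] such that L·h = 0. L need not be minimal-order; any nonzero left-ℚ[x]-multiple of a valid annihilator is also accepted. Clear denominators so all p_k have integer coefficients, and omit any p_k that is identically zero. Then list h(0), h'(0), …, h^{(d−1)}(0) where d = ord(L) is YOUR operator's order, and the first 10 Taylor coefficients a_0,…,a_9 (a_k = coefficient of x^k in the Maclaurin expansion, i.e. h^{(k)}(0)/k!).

f: a_k = -3, -6, -12, -24, -48, -96, -192, -384, -768, -1536, …
g: a_k = -1, -1, -1, -1, -1, -1, -1, -1, -1, -1, …
L₀ := L_f ⊗_s L_g (sym. prod.), ord ≤ 1.
Differentiate: ansatz ord ≤ ord L₀ ⇒ L.
L = (14 - 36·x + 24·x^2) + (-3 + 13·x - 18·x^2 + 8·x^3)·Dx  (order 1).
h: a_k = 9, 42, 135, 372, 945, 2286, 5355, 12264, 27621, 61410, …
ICs: h(0) = 9.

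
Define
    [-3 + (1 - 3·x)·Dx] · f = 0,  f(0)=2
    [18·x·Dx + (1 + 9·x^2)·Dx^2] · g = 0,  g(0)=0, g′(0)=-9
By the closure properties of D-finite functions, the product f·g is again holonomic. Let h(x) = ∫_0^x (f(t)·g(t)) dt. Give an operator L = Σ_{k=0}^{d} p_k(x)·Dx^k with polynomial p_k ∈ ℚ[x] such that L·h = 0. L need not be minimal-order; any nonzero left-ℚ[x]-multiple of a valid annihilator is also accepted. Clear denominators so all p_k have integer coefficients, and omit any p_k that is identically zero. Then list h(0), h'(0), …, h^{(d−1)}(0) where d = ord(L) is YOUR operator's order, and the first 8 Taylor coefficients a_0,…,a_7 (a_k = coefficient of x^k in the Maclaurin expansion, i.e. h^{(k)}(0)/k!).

f: a_k = 2, 6, 18, 54, 162, 486, 1458, 4374, …
g: a_k = 0, -9, 0, 27, 0, -729/5, 0, 6561/7, …
Sym-product of L_f,L_g gives L₀ (≤ ord 2).
h=∫₀ˣh₀: take L = L₀·Dx.
L = 54·x·Dx + (6 - 18·x + 108·x^2)·Dx^2 + (-1 + 3·x - 9·x^2 + 27·x^3)·Dx^3  (order 3).
h: a_k = 0, 0, -9, -18, -27, -324/5, -1053/5, -18954/35, …
ICs: h(0) = 0, h′(0) = 0, h′′(0) = -18.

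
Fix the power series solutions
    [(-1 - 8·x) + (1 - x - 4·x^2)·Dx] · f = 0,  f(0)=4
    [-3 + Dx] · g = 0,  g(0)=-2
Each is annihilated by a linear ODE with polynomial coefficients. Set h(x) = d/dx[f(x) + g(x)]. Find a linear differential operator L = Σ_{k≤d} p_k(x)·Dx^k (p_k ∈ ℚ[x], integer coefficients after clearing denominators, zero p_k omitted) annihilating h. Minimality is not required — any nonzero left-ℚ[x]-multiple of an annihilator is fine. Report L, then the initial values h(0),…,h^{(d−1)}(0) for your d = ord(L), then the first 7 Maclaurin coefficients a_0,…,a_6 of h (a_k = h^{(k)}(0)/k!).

L = (72 + 1314·x + 1440·x^2 + 6336·x^3 + 3456·x^4) + (-45 - 426·x - 783·x^2 - 1968·x^3 + 720·x^4 + 1152·x^5)·Dx + (7 - 4·x + 101·x^2 - 48·x^3 - 624·x^4 - 384·x^5)·Dx^2  (order 2).
h: a_k = -2, 22, 81, 437, 5119/4, 86637/20, 493677/40, …
ICs: h(0) = -2, h′(0) = 22.

f: a_k = 4, 4, 20, 36, 116, 260, 724, …
g: a_k = -2, -6, -9, -9, -27/4, -81/20, -81/40, …
h₀=f+g: left-lcm gives L₀, ord ≤ 2.
Derive L from L₀ (diff closure).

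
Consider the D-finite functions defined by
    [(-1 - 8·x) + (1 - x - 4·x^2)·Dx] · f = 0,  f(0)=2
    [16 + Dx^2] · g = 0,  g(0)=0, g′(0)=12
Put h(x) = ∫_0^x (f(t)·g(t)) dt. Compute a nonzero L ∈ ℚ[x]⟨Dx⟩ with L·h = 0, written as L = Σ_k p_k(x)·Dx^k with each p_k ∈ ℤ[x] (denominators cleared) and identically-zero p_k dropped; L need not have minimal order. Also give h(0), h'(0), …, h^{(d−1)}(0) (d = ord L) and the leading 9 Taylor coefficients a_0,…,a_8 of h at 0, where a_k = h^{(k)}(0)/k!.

f: a_k = 2, 2, 10, 18, 58, 130, 362, 882, 2330, …
g: a_k = 0, 12, 0, -32, 0, 128/5, 0, -1024/105, 0, …
h₀=f·g: eliminate ⇒ L₀, order ≤ 1·2.
∫: right-multiply L₀ by Dx.
L = (-8 + 16·x + 64·x^2)·Dx + (2 + 16·x)·Dx^2 + (-1 + x + 4·x^2)·Dx^3  (order 3).
h: a_k = 0, 0, 12, 8, 14, 152/5, 356/5, 5176/35, 35759/105, …
ICs: h(0) = 0, h′(0) = 0, h′′(0) = 24.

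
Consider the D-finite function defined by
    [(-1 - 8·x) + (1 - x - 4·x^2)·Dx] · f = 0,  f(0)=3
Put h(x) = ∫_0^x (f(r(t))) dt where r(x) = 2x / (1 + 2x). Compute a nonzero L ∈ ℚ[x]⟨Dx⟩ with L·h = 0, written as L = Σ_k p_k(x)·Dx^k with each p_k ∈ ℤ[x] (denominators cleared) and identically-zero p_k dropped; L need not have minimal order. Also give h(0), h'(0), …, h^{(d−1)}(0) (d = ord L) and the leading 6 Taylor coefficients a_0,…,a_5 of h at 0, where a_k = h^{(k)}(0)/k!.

f: a_k = 3, 3, 15, 27, 87, 195, …
Change of var in L_f (x↦r) gives L₀.
∫: right-multiply L₀ by Dx.
L = (2 + 36·x)·Dx + (-1 - 4·x + 12·x^2 + 32·x^3)·Dx^2  (order 2).
h: a_k = 0, 3, 3, 16, 0, 768/5, …
ICs: h(0) = 0, h′(0) = 3.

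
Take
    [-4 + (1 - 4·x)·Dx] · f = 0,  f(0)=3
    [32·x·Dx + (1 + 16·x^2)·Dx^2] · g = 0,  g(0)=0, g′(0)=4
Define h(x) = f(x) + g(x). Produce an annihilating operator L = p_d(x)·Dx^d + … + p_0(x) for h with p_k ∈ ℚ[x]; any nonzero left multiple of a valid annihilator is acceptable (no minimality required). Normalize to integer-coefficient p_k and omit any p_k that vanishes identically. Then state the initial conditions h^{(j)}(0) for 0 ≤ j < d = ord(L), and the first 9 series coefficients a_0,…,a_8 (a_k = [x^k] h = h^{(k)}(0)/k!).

L = (-32 + 512·x + 1536·x^2)·Dx + (16 - 32·x + 256·x^2 + 1536·x^3)·Dx^2 + (-1 + 256·x^4)·Dx^3  (order 3).
h: a_k = 3, 16, 48, 512/3, 768, 16384/5, 12288, 327680/7, 196608, …
ICs: h(0) = 3, h′(0) = 16, h′′(0) = 96.

f: a_k = 3, 12, 48, 192, 768, 3072, 12288, 49152, 196608, …
g: a_k = 0, 4, 0, -64/3, 0, 1024/5, 0, -16384/7, 0, …
L₀ := lclm(L_f,L_g); ord L₀ ≤ 1+2.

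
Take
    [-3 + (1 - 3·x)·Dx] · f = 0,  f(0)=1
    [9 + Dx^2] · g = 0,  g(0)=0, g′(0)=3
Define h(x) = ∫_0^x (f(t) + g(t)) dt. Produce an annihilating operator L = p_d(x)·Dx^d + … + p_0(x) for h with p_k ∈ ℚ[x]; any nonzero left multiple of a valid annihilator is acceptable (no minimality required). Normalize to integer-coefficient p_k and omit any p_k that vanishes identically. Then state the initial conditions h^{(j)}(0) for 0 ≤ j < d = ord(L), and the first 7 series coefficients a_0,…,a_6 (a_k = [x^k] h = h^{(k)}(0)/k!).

L = (63 - 54·x + 81·x^2)·Dx + (-9 + 45·x - 81·x^2 + 81·x^3)·Dx^2 + (7 - 6·x + 9·x^2)·Dx^3 + (-1 + 5·x - 9·x^2 + 9·x^3)·Dx^4  (order 4).
h: a_k = 0, 1, 3, 3, 45/8, 81/5, 3267/80, …
ICs: h(0) = 0, h′(0) = 1, h′′(0) = 6, h′′′(0) = 18.

f: a_k = 1, 3, 9, 27, 81, 243, 729, …
g: a_k = 0, 3, 0, -9/2, 0, 81/40, 0, …
f+g: L₀ = lclm(L_f,L_g), ord ≤ 1+2.
h=∫₀ˣh₀: take L = L₀·Dx.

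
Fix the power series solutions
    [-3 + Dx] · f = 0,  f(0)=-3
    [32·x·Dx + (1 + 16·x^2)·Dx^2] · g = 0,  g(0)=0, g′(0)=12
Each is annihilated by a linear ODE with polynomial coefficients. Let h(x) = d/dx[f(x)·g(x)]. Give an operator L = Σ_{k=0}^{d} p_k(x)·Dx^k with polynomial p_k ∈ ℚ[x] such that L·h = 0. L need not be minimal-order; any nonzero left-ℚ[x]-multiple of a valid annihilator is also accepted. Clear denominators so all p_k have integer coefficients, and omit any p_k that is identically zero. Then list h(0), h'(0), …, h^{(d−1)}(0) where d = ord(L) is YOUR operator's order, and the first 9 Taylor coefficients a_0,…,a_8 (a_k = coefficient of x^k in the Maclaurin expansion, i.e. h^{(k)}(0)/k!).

f: a_k = -3, -9, -27/2, -27/2, -81/8, -243/40, -243/80, -729/560, -2187/4480, …
g: a_k = 0, 12, 0, -64, 0, 3072/5, 0, -49152/7, 0, …
Sym-product of L_f,L_g gives L₀ (≤ ord 2).
Differentiate: ansatz ord ≤ ord L₀ ⇒ L.
L = (-69 - 576·x + 5472·x^2 - 9216·x^3 + 6912·x^4) + (14 + 288·x - 2112·x^2 + 4608·x^3 - 4608·x^4)·Dx + (3 - 32·x + 96·x^2 - 512·x^3 + 768·x^4)·Dx^2  (order 2).
h: a_k = -36, -216, 90, 1656, -11007/2, -28431, 1873521/20, 15476778/35, -1747701801/1120, …
ICs: h(0) = -36, h′(0) = -216.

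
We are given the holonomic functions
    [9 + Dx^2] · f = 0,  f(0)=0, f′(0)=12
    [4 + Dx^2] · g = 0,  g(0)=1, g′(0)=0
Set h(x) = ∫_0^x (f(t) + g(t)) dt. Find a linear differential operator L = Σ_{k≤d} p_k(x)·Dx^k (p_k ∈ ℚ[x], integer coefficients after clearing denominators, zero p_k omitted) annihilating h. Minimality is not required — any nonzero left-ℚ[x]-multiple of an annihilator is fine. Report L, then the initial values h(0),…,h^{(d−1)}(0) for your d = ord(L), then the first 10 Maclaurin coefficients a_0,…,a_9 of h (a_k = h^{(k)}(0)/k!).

L = 36·Dx + 13·Dx^3 + Dx^5  (order 5).
h: a_k = 0, 1, 6, -2/3, -9/2, 2/15, 27/20, -4/315, -243/1120, 2/2835, …
ICs: h(0) = 0, h′(0) = 1, h′′(0) = 12, h′′′(0) = -4, h′′′′(0) = -108.

f: a_k = 0, 12, 0, -18, 0, 81/10, 0, -243/140, 0, 243/1120, …
g: a_k = 1, 0, -2, 0, 2/3, 0, -4/45, 0, 2/315, 0, …
Weyl lclm of L_f,L_g ⇒ L₀ (ord ≤ 4).
∫: right-multiply L₀ by Dx.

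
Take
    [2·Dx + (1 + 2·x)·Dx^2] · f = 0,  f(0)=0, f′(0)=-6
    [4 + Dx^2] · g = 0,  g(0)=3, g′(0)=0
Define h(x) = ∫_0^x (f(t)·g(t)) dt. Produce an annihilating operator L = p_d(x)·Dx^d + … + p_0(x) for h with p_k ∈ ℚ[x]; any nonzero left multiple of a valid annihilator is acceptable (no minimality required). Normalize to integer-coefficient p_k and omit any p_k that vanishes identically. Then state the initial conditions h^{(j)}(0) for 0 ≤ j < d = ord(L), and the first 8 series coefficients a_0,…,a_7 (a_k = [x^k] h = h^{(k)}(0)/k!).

f: a_k = 0, -6, 6, -8, 12, -96/5, 32, -384/7, …
g: a_k = 3, 0, -6, 0, 2, 0, -4/15, 0, …
L₀ := L_f ⊗_s L_g (sym. prod.), ord ≤ 4.
h=∫₀ˣh₀: take L = L₀·Dx.
L = (-48 + 192·x + 1216·x^2 + 2048·x^3 + 1024·x^4)·Dx + (32 + 320·x + 768·x^2 + 512·x^3)·Dx^2 + (160·x + 672·x^2 + 1024·x^3 + 512·x^4)·Dx^3 + (8 + 80·x + 192·x^2 + 128·x^3)·Dx^4 + (3 + 28·x + 92·x^2 + 128·x^3 + 64·x^4)·Dx^5  (order 5).
h: a_k = 0, 0, -9, 6, 3, 0, -18/5, 36/7, …
ICs: h(0) = 0, h′(0) = 0, h′′(0) = -18, h′′′(0) = 36, h′′′′(0) = 72.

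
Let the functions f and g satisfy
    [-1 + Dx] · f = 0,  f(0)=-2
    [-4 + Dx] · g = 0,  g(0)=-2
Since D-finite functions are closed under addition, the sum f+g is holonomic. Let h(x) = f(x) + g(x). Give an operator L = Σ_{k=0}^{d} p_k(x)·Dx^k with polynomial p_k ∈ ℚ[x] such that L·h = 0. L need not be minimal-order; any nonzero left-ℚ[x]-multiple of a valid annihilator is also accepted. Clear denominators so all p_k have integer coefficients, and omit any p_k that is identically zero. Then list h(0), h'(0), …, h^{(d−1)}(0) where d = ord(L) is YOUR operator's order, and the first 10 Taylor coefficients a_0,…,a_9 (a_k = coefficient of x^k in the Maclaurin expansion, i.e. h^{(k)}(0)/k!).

L = 4 - 5·Dx + Dx^2  (order 2).
h: a_k = -4, -10, -17, -65/3, -257/12, -205/12, -4097/360, -3277/504, -65537/20160, -52429/36288, …
ICs: h(0) = -4, h′(0) = -10.

f: a_k = -2, -2, -1, -1/3, -1/12, -1/60, -1/360, -1/2520, -1/20160, -1/181440, …
g: a_k = -2, -8, -16, -64/3, -64/3, -256/15, -512/45, -2048/315, -1024/315, -4096/2835, …
f+g: L₀ = lclm(L_f,L_g), ord ≤ 1+1.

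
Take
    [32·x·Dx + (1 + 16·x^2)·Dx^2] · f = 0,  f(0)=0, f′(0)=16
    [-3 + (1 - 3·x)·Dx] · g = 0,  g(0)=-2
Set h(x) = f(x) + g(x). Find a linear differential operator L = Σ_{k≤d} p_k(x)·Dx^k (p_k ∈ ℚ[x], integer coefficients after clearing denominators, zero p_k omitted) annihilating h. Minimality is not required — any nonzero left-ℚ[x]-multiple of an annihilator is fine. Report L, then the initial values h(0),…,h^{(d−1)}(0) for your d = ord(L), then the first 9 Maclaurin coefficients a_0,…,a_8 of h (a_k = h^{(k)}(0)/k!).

L = (96 - 1152·x - 4608·x^2)·Dx + (-43 + 96·x - 240·x^2 - 4608·x^3)·Dx^2 + (3 + 7·x + 112·x^3 - 768·x^4)·Dx^3  (order 3).
h: a_k = -2, 10, -18, -418/3, -162, 1666/5, -1458, -96154/7, -13122, …
ICs: h(0) = -2, h′(0) = 10, h′′(0) = -36.

f: a_k = 0, 16, 0, -256/3, 0, 4096/5, 0, -65536/7, 0, …
g: a_k = -2, -6, -18, -54, -162, -486, -1458, -4374, -13122, …
Weyl lclm of L_f,L_g ⇒ L₀ (ord ≤ 3).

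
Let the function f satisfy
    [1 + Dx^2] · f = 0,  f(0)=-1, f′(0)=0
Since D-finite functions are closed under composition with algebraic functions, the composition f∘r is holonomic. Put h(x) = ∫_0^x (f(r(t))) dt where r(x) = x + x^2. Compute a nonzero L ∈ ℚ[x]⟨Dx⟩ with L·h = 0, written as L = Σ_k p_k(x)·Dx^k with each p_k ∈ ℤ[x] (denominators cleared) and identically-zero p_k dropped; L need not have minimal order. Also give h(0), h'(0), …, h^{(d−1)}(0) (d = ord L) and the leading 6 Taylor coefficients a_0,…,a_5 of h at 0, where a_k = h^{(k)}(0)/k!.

f: a_k = -1, 0, 1/2, 0, -1/24, 0, …
L₀ from L_f via x↦r, Dx↦r'^{-1}Dx.
Integrate: L := L₀·Dx.
L = (1 + 6·x + 12·x^2 + 8·x^3)·Dx - 2·Dx^2 + (1 + 2·x)·Dx^3  (order 3).
h: a_k = 0, -1, 0, 1/6, 1/4, 11/120, …
ICs: h(0) = 0, h′(0) = -1, h′′(0) = 0.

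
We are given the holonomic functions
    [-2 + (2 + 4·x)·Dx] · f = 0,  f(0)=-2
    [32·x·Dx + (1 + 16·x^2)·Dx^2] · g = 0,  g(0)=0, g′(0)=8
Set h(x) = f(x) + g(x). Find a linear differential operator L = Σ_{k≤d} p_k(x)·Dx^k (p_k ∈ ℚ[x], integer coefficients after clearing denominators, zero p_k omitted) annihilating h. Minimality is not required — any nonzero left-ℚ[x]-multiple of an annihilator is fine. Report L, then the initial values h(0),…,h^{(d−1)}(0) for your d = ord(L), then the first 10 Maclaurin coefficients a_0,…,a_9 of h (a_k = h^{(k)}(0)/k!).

f: a_k = -2, -2, 1, -1, 5/4, -7/4, 21/8, -33/8, 429/64, -715/64, …
g: a_k = 0, 8, 0, -128/3, 0, 2048/5, 0, -32768/7, 0, 524288/9, …
h₀=f+g: left-lcm gives L₀, ord ≤ 3.
L = (-32 - 160·x + 1536·x^2 + 1536·x^3)·Dx + (-35 - 128·x + 1312·x^2 + 6144·x^3 + 5376·x^4)·Dx^2 + (-1 + 30·x + 96·x^2 + 576·x^3 + 1792·x^4 + 1536·x^5)·Dx^3  (order 3).
h: a_k = -2, 6, 1, -131/3, 5/4, 8157/20, 21/8, -262375/56, 429/64, 33547997/576, …
ICs: h(0) = -2, h′(0) = 6, h′′(0) = 2.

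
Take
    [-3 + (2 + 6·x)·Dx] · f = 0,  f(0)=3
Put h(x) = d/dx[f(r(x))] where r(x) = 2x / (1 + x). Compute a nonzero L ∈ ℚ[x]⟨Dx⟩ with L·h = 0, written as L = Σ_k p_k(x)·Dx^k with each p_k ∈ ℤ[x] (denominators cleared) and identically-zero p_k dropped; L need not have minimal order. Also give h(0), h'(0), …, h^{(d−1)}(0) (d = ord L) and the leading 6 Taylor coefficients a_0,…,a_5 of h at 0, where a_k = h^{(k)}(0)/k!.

L = (-5 - 14·x) + (-1 - 8·x - 7·x^2)·Dx  (order 1).
h: a_k = 9, -45, 459/2, -2583/2, 62055/8, -386883/8, …
ICs: h(0) = 9.

f: a_k = 3, 9/2, -27/8, 81/16, -1215/128, 5103/256, …
Substitute x→r, Dx→(1/r')Dx; clear ⇒ L₀.
Differentiate: ansatz ord ≤ ord L₀ ⇒ L.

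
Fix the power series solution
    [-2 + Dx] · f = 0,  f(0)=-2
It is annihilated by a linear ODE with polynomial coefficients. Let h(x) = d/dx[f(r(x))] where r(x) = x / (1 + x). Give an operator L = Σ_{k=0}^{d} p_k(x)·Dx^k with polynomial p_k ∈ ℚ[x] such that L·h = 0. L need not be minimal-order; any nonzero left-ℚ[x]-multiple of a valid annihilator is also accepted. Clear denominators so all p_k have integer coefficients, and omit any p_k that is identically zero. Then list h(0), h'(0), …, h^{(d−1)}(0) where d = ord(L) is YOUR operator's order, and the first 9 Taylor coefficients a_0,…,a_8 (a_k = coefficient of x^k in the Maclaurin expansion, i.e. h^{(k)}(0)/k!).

f: a_k = -2, -4, -4, -8/3, -4/3, -8/15, -8/45, -16/315, -4/315, …
f∘r: x↦r, Dx↦Dx/r' in L_f ⇒ L₀.
h₀' ⇒ L via d/dx closure of L₀.
L = -2·x + (-1 - 2·x - x^2)·Dx  (order 1).
h: a_k = -4, 0, 4, -16/3, 4, -16/15, -20/9, 512/105, -284/45, …
ICs: h(0) = -4.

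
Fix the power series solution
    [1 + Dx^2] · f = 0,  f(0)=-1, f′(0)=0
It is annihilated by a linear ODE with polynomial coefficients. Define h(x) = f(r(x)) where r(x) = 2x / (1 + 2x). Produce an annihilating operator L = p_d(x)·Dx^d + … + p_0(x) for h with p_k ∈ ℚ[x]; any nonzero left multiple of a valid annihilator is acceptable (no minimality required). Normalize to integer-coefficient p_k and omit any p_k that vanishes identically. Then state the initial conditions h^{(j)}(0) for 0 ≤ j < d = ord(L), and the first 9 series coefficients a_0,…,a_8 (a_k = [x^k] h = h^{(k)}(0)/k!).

L = 4 + (4 + 24·x + 48·x^2 + 32·x^3)·Dx + (1 + 8·x + 24·x^2 + 32·x^3 + 16·x^4)·Dx^2  (order 2).
h: a_k = -1, 0, 2, -8, 70/3, -176/3, 6004/45, -1392/5, 33398/63, …
ICs: h(0) = -1, h′(0) = 0.

f: a_k = -1, 0, 1/2, 0, -1/24, 0, 1/720, 0, -1/40320, …
Change of var in L_f (x↦r) gives L₀.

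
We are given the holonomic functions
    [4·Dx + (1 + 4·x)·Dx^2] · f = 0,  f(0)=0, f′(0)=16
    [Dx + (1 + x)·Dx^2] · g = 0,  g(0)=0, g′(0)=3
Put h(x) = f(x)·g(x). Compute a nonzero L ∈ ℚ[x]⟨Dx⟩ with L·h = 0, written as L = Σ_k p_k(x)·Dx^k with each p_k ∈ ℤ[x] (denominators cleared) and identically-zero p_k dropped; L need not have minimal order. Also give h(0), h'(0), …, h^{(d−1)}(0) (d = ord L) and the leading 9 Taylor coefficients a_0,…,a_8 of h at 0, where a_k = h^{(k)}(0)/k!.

f: a_k = 0, 16, -32, 256/3, -256, 4096/5, -8192/3, 65536/7, -32768, …
g: a_k = 0, 3, -3/2, 1, -3/4, 3/5, -1/2, 3/7, -3/8, …
Sym-product of L_f,L_g gives L₀ (≤ ord 4).
L = (136 + 320·x + 256·x^2)·Dx + (290 + 1464·x + 2400·x^2 + 1280·x^3)·Dx^2 + (92 + 740·x + 1992·x^2 + 2240·x^3 + 896·x^4)·Dx^3 + (5 + 58·x + 245·x^2 + 464·x^3 + 400·x^4 + 128·x^5)·Dx^4  (order 4).
h: a_k = 0, 0, 48, -120, 320, -940, 44408/15, -9768, 1164384/35, …
ICs: h(0) = 0, h′(0) = 0, h′′(0) = 96, h′′′(0) = -720.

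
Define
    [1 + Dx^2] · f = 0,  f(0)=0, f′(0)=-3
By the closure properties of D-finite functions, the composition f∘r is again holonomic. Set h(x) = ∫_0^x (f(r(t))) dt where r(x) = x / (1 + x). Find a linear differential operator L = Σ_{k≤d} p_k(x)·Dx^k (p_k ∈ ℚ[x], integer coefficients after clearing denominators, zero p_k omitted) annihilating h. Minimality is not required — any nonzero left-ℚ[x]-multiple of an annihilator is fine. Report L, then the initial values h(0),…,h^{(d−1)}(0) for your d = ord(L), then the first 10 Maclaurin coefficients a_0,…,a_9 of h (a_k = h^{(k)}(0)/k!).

f: a_k = 0, -3, 0, 1/2, 0, -1/40, 0, 1/1680, 0, -1/120960, …
f∘r: x↦r, Dx↦Dx/r' in L_f ⇒ L₀.
h=∫h₀ ⇒ L = L₀·Dx.
L = Dx + (2 + 6·x + 6·x^2 + 2·x^3)·Dx^2 + (1 + 4·x + 6·x^2 + 4·x^3 + x^4)·Dx^3  (order 3).
h: a_k = 0, 0, -3/2, 1, -5/8, 3/10, -1/240, -15/56, 6931/13440, -1591/2160, …
ICs: h(0) = 0, h′(0) = 0, h′′(0) = -3.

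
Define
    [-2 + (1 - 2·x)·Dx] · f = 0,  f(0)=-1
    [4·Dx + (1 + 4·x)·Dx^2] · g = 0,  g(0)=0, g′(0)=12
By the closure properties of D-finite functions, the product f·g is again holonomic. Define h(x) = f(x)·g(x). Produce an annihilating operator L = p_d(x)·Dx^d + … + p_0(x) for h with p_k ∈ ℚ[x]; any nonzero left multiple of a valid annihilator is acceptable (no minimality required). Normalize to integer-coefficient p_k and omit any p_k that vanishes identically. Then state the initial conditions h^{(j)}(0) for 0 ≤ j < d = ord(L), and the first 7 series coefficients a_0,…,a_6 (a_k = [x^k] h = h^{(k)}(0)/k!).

f: a_k = -1, -2, -4, -8, -16, -32, -64, …
g: a_k = 0, 12, -24, 64, -192, 3072/5, -2048, …
f·g: L₀ = L_f ⊗_s L_g, ord ≤ 1·2.
L = 8 + 24·x·Dx + (-1 - 2·x + 8·x^2)·Dx^2  (order 2).
h: a_k = 0, -12, 0, -64, 64, -2432/5, 5376/5, …
ICs: h(0) = 0, h′(0) = -12.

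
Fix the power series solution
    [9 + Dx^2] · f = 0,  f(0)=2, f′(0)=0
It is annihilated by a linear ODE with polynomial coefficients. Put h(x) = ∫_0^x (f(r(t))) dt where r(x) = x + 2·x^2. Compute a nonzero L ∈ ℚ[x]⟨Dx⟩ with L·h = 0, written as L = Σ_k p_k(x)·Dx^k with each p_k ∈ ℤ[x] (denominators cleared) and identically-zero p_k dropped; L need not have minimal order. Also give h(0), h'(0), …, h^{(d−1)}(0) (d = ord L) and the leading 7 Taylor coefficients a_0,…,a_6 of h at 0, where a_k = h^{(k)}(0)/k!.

f: a_k = 2, 0, -9, 0, 27/4, 0, -81/40, …
L₀ from L_f via x↦r, Dx↦r'^{-1}Dx.
Integrate: L := L₀·Dx.
L = (9 + 108·x + 432·x^2 + 576·x^3)·Dx - 4·Dx^2 + (1 + 4·x)·Dx^3  (order 3).
h: a_k = 0, 2, 0, -3, -9, -117/20, 9, …
ICs: h(0) = 0, h′(0) = 2, h′′(0) = 0.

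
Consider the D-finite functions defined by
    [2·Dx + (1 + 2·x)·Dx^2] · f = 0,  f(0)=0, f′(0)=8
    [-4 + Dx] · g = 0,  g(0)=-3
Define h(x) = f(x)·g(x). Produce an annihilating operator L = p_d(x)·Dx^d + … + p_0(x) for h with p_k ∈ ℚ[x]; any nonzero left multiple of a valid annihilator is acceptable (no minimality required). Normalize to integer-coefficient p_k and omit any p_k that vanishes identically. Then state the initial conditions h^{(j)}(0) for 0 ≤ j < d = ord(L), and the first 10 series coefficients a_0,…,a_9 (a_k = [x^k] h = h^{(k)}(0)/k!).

L = (8 + 32·x) + (-6 - 16·x)·Dx + (1 + 2·x)·Dx^2  (order 2).
h: a_k = 0, -24, -72, -128, -144, -704/5, -256/3, -8704/105, 128/15, -5632/63, …
ICs: h(0) = 0, h′(0) = -24.

f: a_k = 0, 8, -8, 32/3, -16, 128/5, -128/3, 512/7, -128, 2048/9, …
g: a_k = -3, -12, -24, -32, -32, -128/5, -256/15, -1024/105, -512/105, -2048/945, …
f·g: L₀ = L_f ⊗_s L_g, ord ≤ 2·1.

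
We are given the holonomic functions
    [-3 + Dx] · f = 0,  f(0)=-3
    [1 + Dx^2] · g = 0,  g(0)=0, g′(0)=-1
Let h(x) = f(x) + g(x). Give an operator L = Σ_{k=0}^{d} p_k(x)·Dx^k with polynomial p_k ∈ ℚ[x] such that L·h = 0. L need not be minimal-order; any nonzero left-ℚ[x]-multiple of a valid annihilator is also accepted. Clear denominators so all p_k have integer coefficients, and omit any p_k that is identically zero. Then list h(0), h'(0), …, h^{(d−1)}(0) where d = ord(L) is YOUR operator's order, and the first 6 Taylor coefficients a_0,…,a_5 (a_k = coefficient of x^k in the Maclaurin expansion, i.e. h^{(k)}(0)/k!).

f: a_k = -3, -9, -27/2, -27/2, -81/8, -243/40, …
g: a_k = 0, -1, 0, 1/6, 0, -1/120, …
L₀ := lclm(L_f,L_g); ord L₀ ≤ 1+2.
L = -3 + Dx - 3·Dx^2 + Dx^3  (order 3).
h: a_k = -3, -10, -27/2, -40/3, -81/8, -73/12, …
ICs: h(0) = -3, h′(0) = -10, h′′(0) = -27.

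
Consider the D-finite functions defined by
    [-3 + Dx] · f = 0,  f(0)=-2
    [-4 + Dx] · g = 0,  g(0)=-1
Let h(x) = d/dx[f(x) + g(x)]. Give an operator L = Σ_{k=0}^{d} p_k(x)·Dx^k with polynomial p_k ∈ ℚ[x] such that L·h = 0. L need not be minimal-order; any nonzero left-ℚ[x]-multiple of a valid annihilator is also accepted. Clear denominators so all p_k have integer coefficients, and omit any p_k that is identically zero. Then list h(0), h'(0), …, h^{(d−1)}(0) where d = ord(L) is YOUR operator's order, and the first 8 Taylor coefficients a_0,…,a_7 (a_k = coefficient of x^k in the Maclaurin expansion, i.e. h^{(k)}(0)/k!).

f: a_k = -2, -6, -9, -9, -27/4, -81/20, -81/40, -243/280, …
g: a_k = -1, -4, -8, -32/3, -32/3, -128/15, -256/45, -1024/315, …
h₀=f+g: left-lcm gives L₀, ord ≤ 2.
Derive L from L₀ (diff closure).
L = 12 - 7·Dx + Dx^2  (order 2).
h: a_k = -10, -34, -59, -209/3, -755/12, -2777/60, -10379/360, -39329/2520, …
ICs: h(0) = -10, h′(0) = -34.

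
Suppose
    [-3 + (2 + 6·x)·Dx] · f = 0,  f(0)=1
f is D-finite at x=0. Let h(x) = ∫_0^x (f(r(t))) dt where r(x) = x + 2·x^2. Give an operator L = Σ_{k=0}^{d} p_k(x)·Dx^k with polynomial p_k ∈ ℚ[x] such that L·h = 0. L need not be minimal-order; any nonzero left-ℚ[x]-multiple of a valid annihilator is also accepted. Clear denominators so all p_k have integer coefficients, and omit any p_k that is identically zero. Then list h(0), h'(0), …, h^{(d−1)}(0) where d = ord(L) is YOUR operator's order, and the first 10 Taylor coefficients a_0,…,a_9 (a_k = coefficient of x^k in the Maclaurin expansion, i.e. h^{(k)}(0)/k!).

f: a_k = 1, 3/2, -9/8, 27/16, -405/128, 1701/256, -15309/1024, 72171/2048, -2814669/32768, 14073345/65536, …
Substitute x→r, Dx→(1/r')Dx; clear ⇒ L₀.
∫: right-multiply L₀ by Dx.
L = (-3 - 12·x)·Dx + (2 + 6·x + 12·x^2)·Dx^2  (order 2).
h: a_k = 0, 1, 3/4, 5/8, -45/64, 63/128, 135/512, -11205/7168, 41715/16384, -31365/32768, …
ICs: h(0) = 0, h′(0) = 1.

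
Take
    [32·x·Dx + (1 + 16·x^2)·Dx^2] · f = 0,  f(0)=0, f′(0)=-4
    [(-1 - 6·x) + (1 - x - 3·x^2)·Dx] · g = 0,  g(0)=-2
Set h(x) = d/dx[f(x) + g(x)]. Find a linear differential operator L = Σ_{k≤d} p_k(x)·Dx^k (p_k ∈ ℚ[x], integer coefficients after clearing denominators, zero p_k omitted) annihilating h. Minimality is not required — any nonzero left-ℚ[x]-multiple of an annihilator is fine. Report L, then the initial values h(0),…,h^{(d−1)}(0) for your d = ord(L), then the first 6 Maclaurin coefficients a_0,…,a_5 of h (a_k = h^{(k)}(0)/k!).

L = (128 - 512·x - 10560·x^2 - 25344·x^3 - 95904·x^4 - 41472·x^6) + (-37 - 208·x + 206·x^2 - 1476·x^3 - 24336·x^4 - 66528·x^5 - 6912·x^6 - 41472·x^7)·Dx + (4 + 21·x + 198·x^2 + 90·x^3 + 1775·x^4 - 4080·x^5 - 6336·x^6 - 2304·x^7 - 6912·x^8)·Dx^2  (order 2).
h: a_k = -6, -16, 22, -152, -1424, -1164, …
ICs: h(0) = -6, h′(0) = -16.

f: a_k = 0, -4, 0, 64/3, 0, -1024/5, …
g: a_k = -2, -2, -8, -14, -38, -80, …
Sum ⇒ L₀ = lclm(L_f,L_g) in ℚ(x)⟨Dx⟩.
h=h₀': d/dx-closure on L₀ ⇒ L.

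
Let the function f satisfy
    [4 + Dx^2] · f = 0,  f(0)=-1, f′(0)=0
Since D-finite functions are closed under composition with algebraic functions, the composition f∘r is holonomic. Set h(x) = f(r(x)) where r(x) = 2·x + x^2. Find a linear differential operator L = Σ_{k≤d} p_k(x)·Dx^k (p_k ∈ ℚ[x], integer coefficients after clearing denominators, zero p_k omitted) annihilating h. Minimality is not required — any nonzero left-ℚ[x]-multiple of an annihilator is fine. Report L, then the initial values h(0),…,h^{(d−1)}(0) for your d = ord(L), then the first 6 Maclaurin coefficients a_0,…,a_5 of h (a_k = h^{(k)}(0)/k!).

f: a_k = -1, 0, 2, 0, -2/3, 0, …
f∘r: x↦r, Dx↦Dx/r' in L_f ⇒ L₀.
L = (16 + 48·x + 48·x^2 + 16·x^3) - Dx + (1 + x)·Dx^2  (order 2).
h: a_k = -1, 0, 8, 8, -26/3, -64/3, …
ICs: h(0) = -1, h′(0) = 0.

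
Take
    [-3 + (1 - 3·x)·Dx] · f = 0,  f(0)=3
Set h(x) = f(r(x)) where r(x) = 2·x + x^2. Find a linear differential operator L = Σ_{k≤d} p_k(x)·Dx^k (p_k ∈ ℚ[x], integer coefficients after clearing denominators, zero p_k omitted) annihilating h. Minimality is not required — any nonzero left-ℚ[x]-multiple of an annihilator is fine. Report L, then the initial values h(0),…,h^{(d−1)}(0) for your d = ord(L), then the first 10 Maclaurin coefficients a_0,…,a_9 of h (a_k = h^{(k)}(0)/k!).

f: a_k = 3, 9, 27, 81, 243, 729, 2187, 6561, 19683, 59049, …
f∘r: x↦r, Dx↦Dx/r' in L_f ⇒ L₀.
L = (6 + 6·x) + (-1 + 6·x + 3·x^2)·Dx  (order 1).
h: a_k = 3, 18, 117, 756, 4887, 31590, 204201, 1319976, 8532459, 55154682, …
ICs: h(0) = 3.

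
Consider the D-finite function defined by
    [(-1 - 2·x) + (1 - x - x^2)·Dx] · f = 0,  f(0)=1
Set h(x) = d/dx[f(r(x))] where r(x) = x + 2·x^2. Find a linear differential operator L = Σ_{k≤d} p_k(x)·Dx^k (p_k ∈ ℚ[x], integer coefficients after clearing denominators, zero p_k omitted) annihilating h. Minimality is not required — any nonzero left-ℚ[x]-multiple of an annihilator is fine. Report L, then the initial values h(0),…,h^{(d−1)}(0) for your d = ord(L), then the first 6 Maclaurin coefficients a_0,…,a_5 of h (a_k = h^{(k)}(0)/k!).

L = (8 + 42·x + 126·x^2 + 208·x^3 + 408·x^4 + 480·x^5 + 320·x^6) + (-1 - 5·x - 3·x^2 + 18·x^3 + 80·x^4 + 120·x^5 + 112·x^6 + 64·x^7)·Dx  (order 1).
h: a_k = 1, 8, 33, 124, 420, 1422, …
ICs: h(0) = 1.

f: a_k = 1, 1, 2, 3, 5, 8, …
Substitute x→r, Dx→(1/r')Dx; clear ⇒ L₀.
Derive L from L₀ (diff closure).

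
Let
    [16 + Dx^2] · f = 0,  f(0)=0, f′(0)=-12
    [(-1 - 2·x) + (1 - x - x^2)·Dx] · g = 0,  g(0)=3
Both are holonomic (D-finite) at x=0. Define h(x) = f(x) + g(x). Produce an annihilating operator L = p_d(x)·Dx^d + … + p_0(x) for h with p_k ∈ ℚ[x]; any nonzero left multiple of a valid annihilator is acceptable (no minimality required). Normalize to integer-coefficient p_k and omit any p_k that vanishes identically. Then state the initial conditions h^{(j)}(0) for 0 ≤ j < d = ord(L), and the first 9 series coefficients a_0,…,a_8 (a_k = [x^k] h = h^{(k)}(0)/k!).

f: a_k = 0, -12, 0, 32, 0, -128/5, 0, 1024/105, 0, …
g: a_k = 3, 3, 6, 9, 15, 24, 39, 63, 102, …
L₀ := lclm(L_f,L_g); ord L₀ ≤ 2+1.
L = (-272 - 384·x + 352·x^2 - 192·x^3 - 640·x^4 - 256·x^5) + (160 - 368·x - 32·x^2 + 544·x^3 - 48·x^4 - 384·x^5 - 128·x^6)·Dx + (-17 - 24·x + 22·x^2 - 12·x^3 - 40·x^4 - 16·x^5)·Dx^2 + (10 - 23·x - 2·x^2 + 34·x^3 - 3·x^4 - 24·x^5 - 8·x^6)·Dx^3  (order 3).
h: a_k = 3, -9, 6, 41, 15, -8/5, 39, 7639/105, 102, …
ICs: h(0) = 3, h′(0) = -9, h′′(0) = 12.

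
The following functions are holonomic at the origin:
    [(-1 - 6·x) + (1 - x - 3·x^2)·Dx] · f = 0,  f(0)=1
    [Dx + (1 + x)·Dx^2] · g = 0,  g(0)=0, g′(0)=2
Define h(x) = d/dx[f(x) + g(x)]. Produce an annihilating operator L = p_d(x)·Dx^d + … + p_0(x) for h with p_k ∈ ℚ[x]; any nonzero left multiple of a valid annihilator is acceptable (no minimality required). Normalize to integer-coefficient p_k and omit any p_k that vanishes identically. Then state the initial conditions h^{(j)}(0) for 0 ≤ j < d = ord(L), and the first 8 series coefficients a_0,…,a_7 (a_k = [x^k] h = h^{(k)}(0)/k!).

f: a_k = 1, 1, 4, 7, 19, 40, 97, 217, …
g: a_k = 0, 2, -1, 2/3, -1/2, 2/5, -1/3, 2/7, …
Sum ⇒ L₀ = lclm(L_f,L_g) in ℚ(x)⟨Dx⟩.
Derive L from L₀ (diff closure).
L = (58 + 350·x + 636·x^2 + 756·x^3 + 324·x^4) + (40 + 364·x + 976·x^2 + 1632·x^3 + 1530·x^4 + 540·x^5)·Dx + (-9 - 31·x - 27·x^2 + 115·x^3 + 345·x^4 + 333·x^5 + 108·x^6)·Dx^2  (order 2).
h: a_k = 3, 6, 23, 74, 202, 580, 1521, 4062, …
ICs: h(0) = 3, h′(0) = 6.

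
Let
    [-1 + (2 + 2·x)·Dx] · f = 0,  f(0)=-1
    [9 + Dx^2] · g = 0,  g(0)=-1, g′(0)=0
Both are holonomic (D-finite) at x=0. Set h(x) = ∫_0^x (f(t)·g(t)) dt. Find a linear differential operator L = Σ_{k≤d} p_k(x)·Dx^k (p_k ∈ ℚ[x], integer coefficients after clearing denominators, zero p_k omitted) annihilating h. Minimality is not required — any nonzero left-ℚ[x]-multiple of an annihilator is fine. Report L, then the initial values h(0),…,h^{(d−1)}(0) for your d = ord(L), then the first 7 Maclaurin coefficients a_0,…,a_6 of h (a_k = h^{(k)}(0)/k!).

f: a_k = -1, -1/2, 1/8, -1/16, 5/128, -7/256, 21/1024, …
g: a_k = -1, 0, 9/2, 0, -27/8, 0, 81/80, …
h₀=f·g: eliminate ⇒ L₀, order ≤ 1·2.
∫: right-multiply L₀ by Dx.
L = (39 + 72·x + 36·x^2)·Dx + (-4 - 4·x)·Dx^2 + (4 + 8·x + 4·x^2)·Dx^3  (order 3).
h: a_k = 0, 1, 1/4, -37/24, -35/64, 499/640, 367/1536, …
ICs: h(0) = 0, h′(0) = 1, h′′(0) = 1/2.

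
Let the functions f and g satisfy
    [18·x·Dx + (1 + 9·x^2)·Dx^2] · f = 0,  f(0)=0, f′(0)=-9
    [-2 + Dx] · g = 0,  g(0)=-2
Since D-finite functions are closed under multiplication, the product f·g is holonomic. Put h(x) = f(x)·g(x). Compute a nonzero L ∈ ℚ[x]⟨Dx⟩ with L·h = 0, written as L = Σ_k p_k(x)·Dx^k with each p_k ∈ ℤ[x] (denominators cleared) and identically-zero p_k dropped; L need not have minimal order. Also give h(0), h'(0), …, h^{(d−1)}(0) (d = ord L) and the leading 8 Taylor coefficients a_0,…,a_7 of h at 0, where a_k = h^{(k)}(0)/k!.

L = (4 - 36·x + 36·x^2) + (-4 + 18·x - 36·x^2)·Dx + (1 + 9·x^2)·Dx^2  (order 2).
h: a_k = 0, 18, 36, -18, -84, 978/5, 516, -46402/35, …
ICs: h(0) = 0, h′(0) = 18.

f: a_k = 0, -9, 0, 27, 0, -729/5, 0, 6561/7, …
g: a_k = -2, -4, -4, -8/3, -4/3, -8/15, -8/45, -16/315, …
L₀ := L_f ⊗_s L_g (sym. prod.), ord ≤ 2.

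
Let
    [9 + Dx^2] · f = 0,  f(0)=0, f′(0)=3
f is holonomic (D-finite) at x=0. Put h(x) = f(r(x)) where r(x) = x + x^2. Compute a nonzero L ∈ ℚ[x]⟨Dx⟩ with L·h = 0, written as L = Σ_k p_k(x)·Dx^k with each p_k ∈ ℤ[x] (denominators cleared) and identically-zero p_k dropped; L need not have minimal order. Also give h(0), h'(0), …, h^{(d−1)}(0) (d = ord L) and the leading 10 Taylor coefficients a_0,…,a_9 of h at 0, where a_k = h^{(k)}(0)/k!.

f: a_k = 0, 3, 0, -9/2, 0, 81/40, 0, -243/560, 0, 243/4480, …
f∘r: x↦r, Dx↦Dx/r' in L_f ⇒ L₀.
L = (9 + 54·x + 108·x^2 + 72·x^3) - 2·Dx + (1 + 2·x)·Dx^2  (order 2).
h: a_k = 0, 3, 3, -9/2, -27/2, -459/40, 45/8, 11097/560, 1377/80, 4779/4480, …
ICs: h(0) = 0, h′(0) = 3.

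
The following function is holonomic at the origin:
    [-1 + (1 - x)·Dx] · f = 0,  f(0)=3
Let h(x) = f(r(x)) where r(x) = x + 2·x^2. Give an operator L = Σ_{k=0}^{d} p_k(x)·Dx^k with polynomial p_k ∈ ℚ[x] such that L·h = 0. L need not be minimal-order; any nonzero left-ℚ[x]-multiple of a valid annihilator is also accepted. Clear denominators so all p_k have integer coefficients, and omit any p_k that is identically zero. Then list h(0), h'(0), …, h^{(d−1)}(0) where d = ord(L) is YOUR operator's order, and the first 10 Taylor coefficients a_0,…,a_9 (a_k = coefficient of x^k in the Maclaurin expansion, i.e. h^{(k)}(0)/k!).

f: a_k = 3, 3, 3, 3, 3, 3, 3, 3, 3, 3, …
L₀ from L_f via x↦r, Dx↦r'^{-1}Dx.
L = (1 + 4·x) + (-1 + x + 2·x^2)·Dx  (order 1).
h: a_k = 3, 3, 9, 15, 33, 63, 129, 255, 513, 1023, …
ICs: h(0) = 3.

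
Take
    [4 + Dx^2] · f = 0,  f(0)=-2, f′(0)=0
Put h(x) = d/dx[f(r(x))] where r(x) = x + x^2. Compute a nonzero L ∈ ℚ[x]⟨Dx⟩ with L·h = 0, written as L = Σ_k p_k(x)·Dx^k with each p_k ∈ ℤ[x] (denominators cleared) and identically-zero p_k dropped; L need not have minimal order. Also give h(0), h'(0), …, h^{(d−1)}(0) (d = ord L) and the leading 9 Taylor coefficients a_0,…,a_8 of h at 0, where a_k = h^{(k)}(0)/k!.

f: a_k = -2, 0, 4, 0, -4/3, 0, 8/45, 0, -4/315, …
Change of var in L_f (x↦r) gives L₀.
Differentiate: ansatz ord ≤ ord L₀ ⇒ L.
L = (16 + 32·x + 96·x^2 + 128·x^3 + 64·x^4) + (-6 - 12·x)·Dx + (1 + 4·x + 4·x^2)·Dx^2  (order 2).
h: a_k = 0, 8, 24, 32/3, -80/3, -704/15, -448/15, 3328/315, 1088/35, …
ICs: h(0) = 0, h′(0) = 8.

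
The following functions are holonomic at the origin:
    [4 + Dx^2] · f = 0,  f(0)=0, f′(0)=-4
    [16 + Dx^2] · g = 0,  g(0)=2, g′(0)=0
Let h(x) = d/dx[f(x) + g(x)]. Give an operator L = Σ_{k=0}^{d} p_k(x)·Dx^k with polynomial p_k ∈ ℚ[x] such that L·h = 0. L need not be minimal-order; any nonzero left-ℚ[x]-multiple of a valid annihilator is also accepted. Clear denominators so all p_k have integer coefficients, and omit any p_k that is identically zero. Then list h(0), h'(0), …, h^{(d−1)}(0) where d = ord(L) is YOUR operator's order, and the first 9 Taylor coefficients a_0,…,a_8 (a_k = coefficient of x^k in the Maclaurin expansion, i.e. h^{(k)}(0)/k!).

L = 64 + 20·Dx^2 + Dx^4  (order 4).
h: a_k = -4, -32, 8, 256/3, -8/3, -1024/15, 16/45, 8192/315, -8/315, …
ICs: h(0) = -4, h′(0) = -32, h′′(0) = 16, h′′′(0) = 512.

f: a_k = 0, -4, 0, 8/3, 0, -8/15, 0, 16/315, 0, …
g: a_k = 2, 0, -16, 0, 64/3, 0, -512/45, 0, 1024/315, …
Sum ⇒ L₀ = lclm(L_f,L_g) in ℚ(x)⟨Dx⟩.
h₀' ⇒ L via d/dx closure of L₀.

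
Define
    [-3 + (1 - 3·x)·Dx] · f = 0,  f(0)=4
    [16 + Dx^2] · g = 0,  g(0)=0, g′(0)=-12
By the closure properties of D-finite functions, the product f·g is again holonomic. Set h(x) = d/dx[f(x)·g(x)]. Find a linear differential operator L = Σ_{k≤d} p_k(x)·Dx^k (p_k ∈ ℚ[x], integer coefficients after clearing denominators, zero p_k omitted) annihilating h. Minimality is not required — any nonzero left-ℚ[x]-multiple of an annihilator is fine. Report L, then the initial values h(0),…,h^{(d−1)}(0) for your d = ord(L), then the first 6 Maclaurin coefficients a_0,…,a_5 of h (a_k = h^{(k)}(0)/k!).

f: a_k = 4, 12, 36, 108, 324, 972, …
g: a_k = 0, -12, 0, 32, 0, -128/5, …
L₀ := L_f ⊗_s L_g (sym. prod.), ord ≤ 2.
h=h₀': d/dx-closure on L₀ ⇒ L.
L = (-2 - 96·x + 144·x^2) + (-6 + 18·x)·Dx + (1 - 6·x + 9·x^2)·Dx^2  (order 2).
h: a_k = -48, -288, -912, -3648, -14192, -255456/5, …
ICs: h(0) = -48, h′(0) = -288.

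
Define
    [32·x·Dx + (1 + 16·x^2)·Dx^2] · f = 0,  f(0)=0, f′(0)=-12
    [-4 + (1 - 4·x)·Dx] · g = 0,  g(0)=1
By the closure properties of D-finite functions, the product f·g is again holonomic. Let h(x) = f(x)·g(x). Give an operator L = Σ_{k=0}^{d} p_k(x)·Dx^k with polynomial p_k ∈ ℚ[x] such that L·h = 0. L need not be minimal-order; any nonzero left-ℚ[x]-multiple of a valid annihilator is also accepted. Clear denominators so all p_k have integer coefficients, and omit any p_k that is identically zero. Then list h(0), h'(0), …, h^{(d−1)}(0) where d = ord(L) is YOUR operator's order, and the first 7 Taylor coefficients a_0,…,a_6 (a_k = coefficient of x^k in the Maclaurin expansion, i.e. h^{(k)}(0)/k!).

f: a_k = 0, -12, 0, 64, 0, -3072/5, 0, …
g: a_k = 1, 4, 16, 64, 256, 1024, 4096, …
Sym-product of L_f,L_g gives L₀ (≤ ord 2).
L = 128·x + (8 - 32·x + 256·x^2)·Dx + (-1 + 4·x - 16·x^2 + 64·x^3)·Dx^2  (order 2).
h: a_k = 0, -12, -48, -128, -512, -13312/5, -53248/5, …
ICs: h(0) = 0, h′(0) = -12.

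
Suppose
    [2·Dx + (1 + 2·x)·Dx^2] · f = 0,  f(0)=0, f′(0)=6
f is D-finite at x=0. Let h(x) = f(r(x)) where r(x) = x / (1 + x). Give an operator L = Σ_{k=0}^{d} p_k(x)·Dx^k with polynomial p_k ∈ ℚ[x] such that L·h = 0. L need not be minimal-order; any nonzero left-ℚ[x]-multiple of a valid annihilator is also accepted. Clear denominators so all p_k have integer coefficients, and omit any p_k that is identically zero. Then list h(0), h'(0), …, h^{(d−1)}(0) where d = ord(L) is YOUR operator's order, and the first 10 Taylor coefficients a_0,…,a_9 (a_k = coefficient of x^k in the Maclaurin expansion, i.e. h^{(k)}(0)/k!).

L = (4 + 6·x)·Dx + (1 + 4·x + 3·x^2)·Dx^2  (order 2).
h: a_k = 0, 6, -12, 26, -60, 726/5, -364, 6558/7, -2460, 19682/3, …
ICs: h(0) = 0, h′(0) = 6.

f: a_k = 0, 6, -6, 8, -12, 96/5, -32, 384/7, -96, 512/3, …
L₀ from L_f via x↦r, Dx↦r'^{-1}Dx.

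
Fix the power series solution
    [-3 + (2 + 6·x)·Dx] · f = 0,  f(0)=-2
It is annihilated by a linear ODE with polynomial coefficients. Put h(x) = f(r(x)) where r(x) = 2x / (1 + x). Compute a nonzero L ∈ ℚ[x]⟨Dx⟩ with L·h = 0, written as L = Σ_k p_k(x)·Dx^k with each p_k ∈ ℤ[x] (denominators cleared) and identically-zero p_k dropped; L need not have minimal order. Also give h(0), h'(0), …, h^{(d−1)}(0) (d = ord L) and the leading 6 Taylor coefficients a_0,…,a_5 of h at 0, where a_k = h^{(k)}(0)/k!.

f: a_k = -2, -3, 9/4, -27/8, 405/64, -1701/128, …
L₀ from L_f via x↦r, Dx↦r'^{-1}Dx.
L = -3 + (1 + 8·x + 7·x^2)·Dx  (order 1).
h: a_k = -2, -6, 15, -51, 861/4, -4137/4, …
ICs: h(0) = -2.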